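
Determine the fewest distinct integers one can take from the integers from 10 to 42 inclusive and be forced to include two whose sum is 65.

24

Two chosen integers sum to 65 exactly when both halves of some pair {x, 65−x} with 23 ≤ x ≤ 65−x ≤ 42 are chosen — 10 such pairs.
The remaining 13 elements (those with no distinct partner in range) can never complete a 65-sum, so the worst case takes all of them and one from each pair: 13 + 10 = 23.
The 24th integer has to be the second member of some pair, so 23 + 1 = 24.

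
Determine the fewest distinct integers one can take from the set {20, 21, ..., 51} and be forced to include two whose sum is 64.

21

Group the elements by complementary pair {x, 64−x}: {20,44}, {21,43}, {22,42}, …, giving 12 two-element pairs, the single value 32 (it cannot pair with itself since the integers are distinct), and 7 integers whose partner 64−x falls outside [20,51].
By the pigeonhole principle, treating each of those 20 groups as a pigeonhole, one can pick one integer per group — 20 integers — with no two summing to 64.
The 21st integer lands in an occupied pair, forcing a sum of 64.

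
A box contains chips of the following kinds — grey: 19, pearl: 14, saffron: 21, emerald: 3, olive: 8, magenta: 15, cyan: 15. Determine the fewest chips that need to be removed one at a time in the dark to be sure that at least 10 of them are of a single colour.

By pigeonhole, put each drawn chip into a box by colour. The largest draw with every box below 10 takes min(count, 9) from each colour; colours with fewer than 9 contribute all they have.
Σ min(cᵢ, 9) = 9 + 9 + 9 + 3 + 8 + 9 + 9 = 56.
Draw number 56 + 1 = 57 must push one box to 10.

57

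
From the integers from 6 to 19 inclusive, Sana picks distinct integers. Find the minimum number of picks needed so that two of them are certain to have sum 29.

Group the elements by complementary pair {x, 29−x}: {10,19}, {11,18}, {12,17}, …, giving 5 two-element pairs and 4 integers whose partner 29−x falls outside [6,19].
Treating each of those 9 groups as a pigeonhole, one can pick one integer per group — 9 integers — with no two summing to 29.
The 10th integer lands in an occupied pair, forcing a sum of 29.

10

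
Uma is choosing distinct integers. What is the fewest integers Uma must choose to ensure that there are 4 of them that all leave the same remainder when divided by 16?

By the pigeonhole principle, the 16 residue classes mod 16 are the pigeonholes.
With 48 integers one could put 3 in each residue class and have no class reach 4.
The 49th integer pushes some class to 4, so 16·3 + 1 = 49.

49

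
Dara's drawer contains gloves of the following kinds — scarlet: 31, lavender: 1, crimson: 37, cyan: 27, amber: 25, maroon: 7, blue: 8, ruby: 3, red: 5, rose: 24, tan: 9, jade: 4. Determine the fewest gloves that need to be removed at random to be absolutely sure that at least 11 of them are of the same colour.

Pigeonhole: put each drawn glove into a box by colour. The largest draw with every box below 11 takes min(count, 10) from each colour; colours with fewer than 10 contribute all they have.
Σ min(cᵢ, 10) = 10 + 1 + 10 + 10 + 10 + 7 + 8 + 3 + 5 + 10 + 9 + 4 = 87.
Draw number 87 + 1 = 88 must push one box to 11.

88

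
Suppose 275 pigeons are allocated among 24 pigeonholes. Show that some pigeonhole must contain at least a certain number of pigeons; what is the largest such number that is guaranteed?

The 24 pigeonholes are the holes and the 275 pigeons are the pigeons.
If every pigeonhole held at most 11 pigeons, the total would be at most 24 × 11 = 264, which is less than 275.
So some pigeonhole holds at least ⌈275/24⌉ = 12 pigeons.

12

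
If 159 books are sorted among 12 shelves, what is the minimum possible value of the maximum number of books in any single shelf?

The 12 shelves are the holes and the 159 books are the pigeons.
If every shelf held at most 13 books, the total would be at most 12 × 13 = 156, which is less than 159.
So some shelf holds at least ⌈159/12⌉ = 14 books.

14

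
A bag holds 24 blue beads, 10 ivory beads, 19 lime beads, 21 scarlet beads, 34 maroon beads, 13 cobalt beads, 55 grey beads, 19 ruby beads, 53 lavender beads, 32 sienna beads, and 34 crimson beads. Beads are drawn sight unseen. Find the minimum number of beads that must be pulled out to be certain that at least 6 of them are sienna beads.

In the worst case for collecting sienna beads, every non-sienna bead comes out first.
There are 24 + 10 + 19 + 21 + 34 + 13 + 55 + 19 + 53 + 34 = 282 non-sienna beads altogether.
After those, each further bead must be sienna, so 282 + 6 = 288 draws guarantee 6 sienna beads.

288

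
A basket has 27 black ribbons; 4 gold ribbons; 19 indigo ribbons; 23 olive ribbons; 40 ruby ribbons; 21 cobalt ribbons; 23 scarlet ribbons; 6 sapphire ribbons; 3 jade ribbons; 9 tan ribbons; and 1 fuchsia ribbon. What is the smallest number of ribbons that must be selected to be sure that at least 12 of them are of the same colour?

90

Pigeonhole: put each drawn ribbon into a box by colour. The largest draw with every box below 12 takes min(count, 11) from each colour; colours with fewer than 11 contribute all they have.
Σ min(cᵢ, 11) = 11 + 4 + 11 + 11 + 11 + 11 + 11 + 6 + 3 + 9 + 1 = 89.
Draw number 89 + 1 = 90 must push one box to 12.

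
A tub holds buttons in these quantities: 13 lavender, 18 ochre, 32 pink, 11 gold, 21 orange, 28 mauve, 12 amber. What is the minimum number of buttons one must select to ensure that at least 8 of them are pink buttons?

In the worst case for collecting pink buttons, every non-pink button comes out first.
There are 13 + 18 + 11 + 21 + 28 + 12 = 103 non-pink buttons altogether.
After those, each further button must be pink, so 103 + 8 = 111 draws guarantee 8 pink buttons.

111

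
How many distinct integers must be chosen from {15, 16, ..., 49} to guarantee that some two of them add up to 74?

24

Group the elements by complementary pair {x, 74−x}: {25,49}, {26,48}, {27,47}, …, giving 12 two-element pairs, the single value 37 (it cannot pair with itself since the integers are distinct), and 10 integers whose partner 74−x falls outside [15,49].
By pigeonhole, treating each of those 23 groups as a pigeonhole, one can pick one integer per group — 23 integers — with no two summing to 74.
The 24th integer lands in an occupied pair, forcing a sum of 74.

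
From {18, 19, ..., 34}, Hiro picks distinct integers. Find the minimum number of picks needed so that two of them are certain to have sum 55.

11

A set avoiding the sum 55 can contain at most one of each pair {x, 55−x}, plus the 3 elements whose complement lies outside the range.
The integers 18, …, 27 (10 of them) are such a set: any two sum to at least 18+19 = 37 and at most 26+27 = 53 < 55.
Any 11th integer completes one of the 7 pairs, so 11 choices force a sum of 55.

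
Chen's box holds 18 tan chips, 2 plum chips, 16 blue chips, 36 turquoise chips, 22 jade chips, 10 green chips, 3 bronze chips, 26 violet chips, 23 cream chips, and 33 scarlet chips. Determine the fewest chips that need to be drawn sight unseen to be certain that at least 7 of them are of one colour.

Put each drawn chip into a box by colour. The largest draw with every box below 7 takes min(count, 6) from each colour; colours with fewer than 6 contribute all they have.
Σ min(cᵢ, 6) = 6 + 2 + 6 + 6 + 6 + 6 + 3 + 6 + 6 + 6 = 53.
Draw number 53 + 1 = 54 must push one box to 7.

54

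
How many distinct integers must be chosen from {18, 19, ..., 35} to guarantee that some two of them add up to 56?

12

A set avoiding the sum 56 can contain at most one of each pair {x, 56−x}, plus the 4 elements whose complement lies outside the range or equal to its own complement.
The integers 18, …, 28 (11 of them) are such a set: any two sum to at least 18+19 = 37 and at most 27+28 = 55 < 56.
Any 12th integer completes one of the 7 pairs, so 12 choices force a sum of 56.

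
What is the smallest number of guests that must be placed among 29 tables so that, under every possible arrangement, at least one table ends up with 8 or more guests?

With 203 guests one could put exactly 7 in each of the 29 tables, and no table would reach 8.
One more guest must land in a table that already has 7, giving it 8.
So 29 × 7 + 1 = 204 guests are required.

204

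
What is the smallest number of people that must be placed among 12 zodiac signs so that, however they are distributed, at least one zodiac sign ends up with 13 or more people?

With 144 people one could put exactly 12 in each of the 12 zodiac signs, and no zodiac sign would reach 13.
By pigeonhole, one more person must land in a zodiac sign that already has 12, giving it 13.
So 12 × 12 + 1 = 145 people are required.

145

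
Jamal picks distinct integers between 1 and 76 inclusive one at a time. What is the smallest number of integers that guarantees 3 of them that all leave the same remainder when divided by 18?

37

The 18 residue classes mod 18 are the pigeonholes.
With 36 integers one could put 2 in each residue class and have no class reach 3.
The 37th integer pushes some class to 3, so 18·2 + 1 = 37.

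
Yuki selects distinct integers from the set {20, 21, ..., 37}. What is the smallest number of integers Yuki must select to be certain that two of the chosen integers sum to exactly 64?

14

A set avoiding the sum 64 can contain at most one of each pair {x, 64−x}, plus the 8 elements whose complement lies outside the range or equal to its own complement.
The integers 20, …, 32 (13 of them) are such a set: any two sum to at least 20+21 = 41 and at most 31+32 = 63 < 64.
Any 14th integer completes one of the 5 pairs, so 14 choices force a sum of 64.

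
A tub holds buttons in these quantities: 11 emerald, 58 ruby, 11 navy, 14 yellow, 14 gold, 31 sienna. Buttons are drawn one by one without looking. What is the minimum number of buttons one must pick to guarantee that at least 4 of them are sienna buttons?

112

In the worst case for collecting sienna buttons, every non-sienna button comes out first.
There are 11 + 58 + 11 + 14 + 14 = 108 non-sienna buttons altogether.
After those, each further button must be sienna, so 108 + 4 = 112 draws guarantee 4 sienna buttons.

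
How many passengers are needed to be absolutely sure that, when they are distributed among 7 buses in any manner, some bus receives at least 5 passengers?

29

With 28 passengers one could put exactly 4 in each of the 7 buses, and no bus would reach 5.
One more passenger must land in a bus that already has 4, giving it 5.
So 7 × 4 + 1 = 29 passengers are required.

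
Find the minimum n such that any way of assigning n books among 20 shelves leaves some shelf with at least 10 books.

With 180 books one could put exactly 9 in each of the 20 shelves, and no shelf would reach 10.
One more book must land in a shelf that already has 9, giving it 10.
So 20 × 9 + 1 = 181 books are required.

181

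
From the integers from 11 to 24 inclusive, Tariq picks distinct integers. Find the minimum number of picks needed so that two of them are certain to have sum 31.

10

Two chosen integers sum to 31 exactly when both halves of some pair {x, 31−x} with 11 ≤ x ≤ 31−x ≤ 20 are chosen — 5 such pairs.
The remaining 4 elements (those with no distinct partner in range) can never complete a 31-sum, so the worst case takes all of them and one from each pair: 4 + 5 = 9.
Pigeonhole: the 10th integer has to be the second member of some pair, so 9 + 1 = 10.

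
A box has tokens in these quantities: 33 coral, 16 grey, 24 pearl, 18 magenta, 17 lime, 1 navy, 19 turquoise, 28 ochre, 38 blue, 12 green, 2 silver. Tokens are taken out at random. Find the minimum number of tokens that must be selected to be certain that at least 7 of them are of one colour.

Pigeonhole: the 11 colours are the holes; the tokens drawn are the pigeons.
To avoid 7 of any one colour, the worst case takes at most 6 of each colour, or every token of a colour that has fewer than 6.
That gives 6 + 6 + 6 + 6 + 6 + 1 + 6 + 6 + 6 + 6 + 2 = 57 tokens with no colour reaching 7.
The next token forces some colour to 7, so 57 + 1 = 58.

58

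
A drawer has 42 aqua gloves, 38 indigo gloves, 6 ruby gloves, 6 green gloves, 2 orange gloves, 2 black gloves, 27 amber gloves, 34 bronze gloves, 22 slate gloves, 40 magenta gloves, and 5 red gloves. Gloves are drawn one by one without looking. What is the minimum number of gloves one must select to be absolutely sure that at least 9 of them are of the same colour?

Put each drawn glove into a box by colour. The largest draw with every box below 9 takes min(count, 8) from each colour; colours with fewer than 8 contribute all they have.
Σ min(cᵢ, 8) = 8 + 8 + 6 + 6 + 2 + 2 + 8 + 8 + 8 + 8 + 5 = 69.
Draw number 69 + 1 = 70 must push one box to 9.

70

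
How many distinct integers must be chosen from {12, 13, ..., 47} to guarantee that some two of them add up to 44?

27

Group the elements by complementary pair {x, 44−x}: {12,32}, {13,31}, {14,30}, …, giving 10 two-element pairs; the single value 22 (it cannot pair with itself since the integers are distinct); and 15 integers whose partner 44−x falls outside [12,47].
Treating each of those 26 groups as a pigeonhole, one can pick one integer per group — 26 integers — with no two summing to 44.
The 27th integer lands in an occupied pair, forcing a sum of 44.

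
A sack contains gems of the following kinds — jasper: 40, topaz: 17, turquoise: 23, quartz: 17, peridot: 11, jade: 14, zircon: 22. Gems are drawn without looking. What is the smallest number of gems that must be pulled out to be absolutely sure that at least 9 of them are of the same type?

Pigeonhole: put each drawn gem into a box by type. The largest draw with every box below 9 takes min(count, 8) from each type.
Σ min(cᵢ, 8) = 8 + 8 + 8 + 8 + 8 + 8 + 8 = 56.
Draw number 56 + 1 = 57 must push one box to 9.

57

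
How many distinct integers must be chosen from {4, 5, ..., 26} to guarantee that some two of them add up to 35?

Group the elements by complementary pair {x, 35−x}: {9,26}, {10,25}, {11,24}, …, giving 9 two-element pairs and 5 integers whose partner 35−x falls outside [4,26].
Treating each of those 14 groups as a pigeonhole, one can pick one integer per group — 14 integers — with no two summing to 35.
The 15th integer lands in an occupied pair, forcing a sum of 35.

15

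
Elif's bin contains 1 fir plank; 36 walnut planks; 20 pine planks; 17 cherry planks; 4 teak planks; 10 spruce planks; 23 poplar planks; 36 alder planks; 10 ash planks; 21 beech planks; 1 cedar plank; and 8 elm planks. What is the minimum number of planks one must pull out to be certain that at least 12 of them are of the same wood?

101

The 12 woods are the holes; the planks drawn are the pigeons.
To avoid 12 of any one wood, the worst case takes at most 11 of each wood, or every plank of a wood that has fewer than 11.
That gives 1 + 11 + 11 + 11 + 4 + 10 + 11 + 11 + 10 + 11 + 1 + 8 = 100 planks with no wood reaching 12.
The next plank forces some wood to 12, so 100 + 1 = 101.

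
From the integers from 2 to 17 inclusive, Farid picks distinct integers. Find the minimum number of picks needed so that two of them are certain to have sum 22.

11

Two chosen integers sum to 22 exactly when both halves of some pair {x, 22−x} with 5 ≤ x ≤ 22−x ≤ 17 are chosen — 6 such pairs.
The remaining 4 elements (those with no distinct partner in range) can never complete a 22-sum, so the worst case takes all of them and one from each pair: 4 + 6 = 10.
The 11th integer has to be the second member of some pair, so 10 + 1 = 11.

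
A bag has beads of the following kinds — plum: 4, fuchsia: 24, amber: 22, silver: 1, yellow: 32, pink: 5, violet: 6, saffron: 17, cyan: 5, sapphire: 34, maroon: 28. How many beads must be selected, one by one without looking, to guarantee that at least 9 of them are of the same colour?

70

By the pigeonhole principle, the 11 colours are the holes; the beads drawn are the pigeons.
To avoid 9 of any one colour, the worst case takes at most 8 of each colour, or every bead of a colour that has fewer than 8.
That gives 4 + 8 + 8 + 1 + 8 + 5 + 6 + 8 + 5 + 8 + 8 = 69 beads with no colour reaching 9.
The next bead forces some colour to 9, so 69 + 1 = 70.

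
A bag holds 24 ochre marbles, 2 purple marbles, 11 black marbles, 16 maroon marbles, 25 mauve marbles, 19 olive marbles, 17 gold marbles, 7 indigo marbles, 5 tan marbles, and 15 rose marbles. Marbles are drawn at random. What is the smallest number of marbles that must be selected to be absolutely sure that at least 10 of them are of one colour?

The 10 colours are the holes; the marbles drawn are the pigeons.
To avoid 10 of any one colour, the worst case takes at most 9 of each colour, or every marble of a colour that has fewer than 9.
That gives 9 + 2 + 9 + 9 + 9 + 9 + 9 + 7 + 5 + 9 = 77 marbles with no colour reaching 10.
The next marble forces some colour to 10, so 77 + 1 = 78.

78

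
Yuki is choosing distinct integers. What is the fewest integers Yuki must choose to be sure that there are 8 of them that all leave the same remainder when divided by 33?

By pigeonhole, the 33 residue classes mod 33 are the pigeonholes.
With 231 integers one could put 7 in each residue class and have no class reach 8.
The 232nd integer pushes some class to 8, so 33·7 + 1 = 232.

232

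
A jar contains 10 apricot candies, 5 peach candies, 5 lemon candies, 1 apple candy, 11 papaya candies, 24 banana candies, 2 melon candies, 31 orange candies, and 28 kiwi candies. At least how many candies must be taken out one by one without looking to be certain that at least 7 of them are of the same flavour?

44

An adversary could hand out at most 6 candies per flavour (4 flavours run out sooner): 6 + 5 + 5 + 1 + 6 + 6 + 2 + 6 + 6 = 43 candies and still no flavour has 7.
One more candy lands in a flavour already at 6, so 44 draws are enough and 43 are not.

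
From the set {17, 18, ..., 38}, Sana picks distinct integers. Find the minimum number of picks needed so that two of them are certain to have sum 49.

Two chosen integers sum to 49 exactly when both halves of some pair {x, 49−x} with 17 ≤ x ≤ 49−x ≤ 32 are chosen — 8 such pairs.
The remaining 6 elements (those with no distinct partner in range) can never complete a 49-sum, so the worst case takes all of them and one from each pair: 6 + 8 = 14.
The 15th integer has to be the second member of some pair, so 14 + 1 = 15.

15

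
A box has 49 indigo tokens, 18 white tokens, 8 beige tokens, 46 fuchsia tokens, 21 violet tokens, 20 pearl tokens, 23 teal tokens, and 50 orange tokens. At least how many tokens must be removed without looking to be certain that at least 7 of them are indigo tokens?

In the worst case for collecting indigo tokens, every non-indigo token comes out first.
There are 18 + 8 + 46 + 21 + 20 + 23 + 50 = 186 non-indigo tokens altogether.
After those, each further token must be indigo, so 186 + 7 = 193 draws guarantee 7 indigo tokens.

193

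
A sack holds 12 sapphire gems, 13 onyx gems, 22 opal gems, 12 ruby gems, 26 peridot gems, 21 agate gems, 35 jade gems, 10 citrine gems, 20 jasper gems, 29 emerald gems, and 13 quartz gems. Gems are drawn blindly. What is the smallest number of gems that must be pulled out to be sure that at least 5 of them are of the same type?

45

An adversary could hand out at most 4 gems per type: 4 + 4 + 4 + 4 + 4 + 4 + 4 + 4 + 4 + 4 + 4 = 44 gems and still no type has 5.
By pigeonhole, one more gem lands in a type already at 4, so 45 draws are enough and 44 are not.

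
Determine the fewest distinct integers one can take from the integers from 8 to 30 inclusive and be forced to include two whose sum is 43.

15

Group the elements by complementary pair {x, 43−x}: {13,30}, {14,29}, {15,28}, …, giving 9 two-element pairs and 5 integers whose partner 43−x falls outside [8,30].
By pigeonhole, treating each of those 14 groups as a pigeonhole, one can pick one integer per group — 14 integers — with no two summing to 43.
The 15th integer lands in an occupied pair, forcing a sum of 43.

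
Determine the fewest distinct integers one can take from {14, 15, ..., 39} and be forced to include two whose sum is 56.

A set avoiding the sum 56 can contain at most one of each pair {x, 56−x}, plus the 4 elements whose complement lies outside the range or equal to its own complement.
The integers 14, …, 28 (15 of them) are such a set: any two sum to at least 14+15 = 29 and at most 27+28 = 55 < 56.
Any 16th integer completes one of the 11 pairs, so 16 choices force a sum of 56.

16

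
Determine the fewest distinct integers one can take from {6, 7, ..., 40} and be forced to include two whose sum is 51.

Group the elements by complementary pair {x, 51−x}: {11,40}, {12,39}, {13,38}, …, giving 15 two-element pairs and 5 integers whose partner 51−x falls outside [6,40].
Pigeonhole: treating each of those 20 groups as a pigeonhole, one can pick one integer per group — 20 integers — with no two summing to 51.
The 21st integer lands in an occupied pair, forcing a sum of 51.

21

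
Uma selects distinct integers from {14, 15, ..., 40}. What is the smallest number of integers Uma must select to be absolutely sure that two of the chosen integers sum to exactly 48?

18

A set avoiding the sum 48 can contain at most one of each pair {x, 48−x}, plus the 7 elements whose complement lies outside the range or equal to its own complement.
The integers 24, …, 40 (17 of them) are such a set: any two sum to at least 24+25 = 49 > 48.
Any 18th integer completes one of the 10 pairs, so 18 choices force a sum of 48.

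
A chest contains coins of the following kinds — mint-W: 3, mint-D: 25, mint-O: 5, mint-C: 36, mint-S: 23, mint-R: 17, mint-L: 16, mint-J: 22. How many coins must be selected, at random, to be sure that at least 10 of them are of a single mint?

An adversary could hand out at most 9 coins per mint (mint-W, mint-O run out sooner): 3 + 9 + 5 + 9 + 9 + 9 + 9 + 9 = 62 coins and still no mint has 10.
One more coin lands in a mint already at 9, so 63 draws are enough and 62 are not.

63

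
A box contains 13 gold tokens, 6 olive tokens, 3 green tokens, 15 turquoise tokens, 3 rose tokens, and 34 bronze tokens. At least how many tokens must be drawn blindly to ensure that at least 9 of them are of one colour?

An adversary could hand out at most 8 tokens per colour (olive, green, rose run out sooner): 8 + 6 + 3 + 8 + 3 + 8 = 36 tokens and still no colour has 9.
By the pigeonhole principle, one more token lands in a colour already at 8, so 37 draws are enough and 36 are not.

37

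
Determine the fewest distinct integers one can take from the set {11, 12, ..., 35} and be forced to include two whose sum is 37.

Two chosen integers sum to 37 exactly when both halves of some pair {x, 37−x} with 11 ≤ x ≤ 37−x ≤ 26 are chosen — 8 such pairs.
The remaining 9 elements (those with no distinct partner in range) can never complete a 37-sum, so the worst case takes all of them and one from each pair: 9 + 8 = 17.
By pigeonhole, the 18th integer has to be the second member of some pair, so 17 + 1 = 18.

18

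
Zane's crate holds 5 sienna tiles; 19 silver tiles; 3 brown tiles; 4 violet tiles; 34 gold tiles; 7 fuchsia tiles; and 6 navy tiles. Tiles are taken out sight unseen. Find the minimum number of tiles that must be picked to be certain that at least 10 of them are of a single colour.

Put each drawn tile into a box by colour. The largest draw with every box below 10 takes min(count, 9) from each colour; colours with fewer than 9 contribute all they have.
Σ min(cᵢ, 9) = 5 + 9 + 3 + 4 + 9 + 7 + 6 = 43.
Draw number 43 + 1 = 44 must push one box to 10.

44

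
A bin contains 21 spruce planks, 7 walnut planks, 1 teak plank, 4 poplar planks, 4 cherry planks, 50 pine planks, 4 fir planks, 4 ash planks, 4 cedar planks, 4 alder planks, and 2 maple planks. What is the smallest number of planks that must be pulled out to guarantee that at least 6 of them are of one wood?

43

By the pigeonhole principle, the 11 woods are the holes; the planks drawn are the pigeons.
To avoid 6 of any one wood, the worst case takes at most 5 of each wood, or every plank of a wood that has fewer than 5.
That gives 5 + 5 + 1 + 4 + 4 + 5 + 4 + 4 + 4 + 4 + 2 = 42 planks with no wood reaching 6.
The next plank forces some wood to 6, so 42 + 1 = 43.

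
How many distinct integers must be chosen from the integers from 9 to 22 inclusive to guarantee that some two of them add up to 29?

A set avoiding the sum 29 can contain at most one of each pair {x, 29−x}, plus the 2 elements whose complement lies outside the range.
The integers 15, …, 22 (8 of them) are such a set: any two sum to at least 15+16 = 31 > 29.
By the pigeonhole principle, any 9th integer completes one of the 6 pairs, so 9 choices force a sum of 29.

9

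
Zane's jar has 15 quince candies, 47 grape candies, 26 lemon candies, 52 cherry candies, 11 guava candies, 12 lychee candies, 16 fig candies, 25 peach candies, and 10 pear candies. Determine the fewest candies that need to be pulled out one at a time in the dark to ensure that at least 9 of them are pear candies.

213

In the worst case for collecting pear candies, every non-pear candy comes out first.
There are 15 + 47 + 26 + 52 + 11 + 12 + 16 + 25 = 204 non-pear candies altogether.
After those, each further candy must be pear, so 204 + 9 = 213 draws guarantee 9 pear candies.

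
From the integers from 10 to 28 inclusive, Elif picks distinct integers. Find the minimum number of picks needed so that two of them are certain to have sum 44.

A set avoiding the sum 44 can contain at most one of each pair {x, 44−x}, plus the 7 elements whose complement lies outside the range or equal to its own complement.
The integers 10, …, 22 (13 of them) are such a set: any two sum to at least 10+11 = 21 and at most 21+22 = 43 < 44.
Any 14th integer completes one of the 6 pairs, so 14 choices force a sum of 44.

14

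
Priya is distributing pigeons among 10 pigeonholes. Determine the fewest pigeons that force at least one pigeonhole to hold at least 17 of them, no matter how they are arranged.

With 160 pigeons one could put exactly 16 in each of the 10 pigeonholes, and no pigeonhole would reach 17.
One more pigeon must land in a pigeonhole that already has 16, giving it 17.
So 10 × 16 + 1 = 161 pigeons are required.

161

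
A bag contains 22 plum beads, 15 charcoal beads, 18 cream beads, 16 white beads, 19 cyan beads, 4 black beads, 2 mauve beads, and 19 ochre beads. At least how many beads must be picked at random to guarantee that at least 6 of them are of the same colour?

37

By the pigeonhole principle, the 8 colours are the holes; the beads drawn are the pigeons.
To avoid 6 of any one colour, the worst case takes at most 5 of each colour, or every bead of a colour that has fewer than 5.
That gives 5 + 5 + 5 + 5 + 5 + 4 + 2 + 5 = 36 beads with no colour reaching 6.
The next bead forces some colour to 6, so 36 + 1 = 37.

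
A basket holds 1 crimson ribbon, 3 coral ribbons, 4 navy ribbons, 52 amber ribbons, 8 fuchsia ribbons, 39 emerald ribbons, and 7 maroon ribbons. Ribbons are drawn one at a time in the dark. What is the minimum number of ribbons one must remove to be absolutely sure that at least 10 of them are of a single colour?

42

By the pigeonhole principle, put each drawn ribbon into a box by colour. The largest draw with every box below 10 takes min(count, 9) from each colour; colours with fewer than 9 contribute all they have.
Σ min(cᵢ, 9) = 1 + 3 + 4 + 9 + 8 + 9 + 7 = 41.
Draw number 41 + 1 = 42 must push one box to 10.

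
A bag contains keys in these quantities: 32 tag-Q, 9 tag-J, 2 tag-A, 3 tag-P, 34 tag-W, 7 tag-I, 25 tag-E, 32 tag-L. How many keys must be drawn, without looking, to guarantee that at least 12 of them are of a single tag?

Put each drawn key into a box by tag. The largest draw with every box below 12 takes min(count, 11) from each tag; tags with fewer than 11 contribute all they have.
Σ min(cᵢ, 11) = 11 + 9 + 2 + 3 + 11 + 7 + 11 + 11 = 65.
Draw number 65 + 1 = 66 must push one box to 12.

66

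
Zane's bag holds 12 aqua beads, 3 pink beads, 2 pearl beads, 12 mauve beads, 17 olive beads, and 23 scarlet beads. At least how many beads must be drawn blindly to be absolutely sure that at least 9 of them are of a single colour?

The 6 colours are the holes; the beads drawn are the pigeons.
To avoid 9 of any one colour, the worst case takes at most 8 of each colour, or every bead of a colour that has fewer than 8.
That gives 8 + 3 + 2 + 8 + 8 + 8 = 37 beads with no colour reaching 9.
The next bead forces some colour to 9, so 37 + 1 = 38.

38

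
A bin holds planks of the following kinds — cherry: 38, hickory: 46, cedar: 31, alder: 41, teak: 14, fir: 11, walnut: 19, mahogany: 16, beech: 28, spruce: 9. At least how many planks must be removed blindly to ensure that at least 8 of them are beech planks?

In the worst case for collecting beech planks, every non-beech plank comes out first.
There are 38 + 46 + 31 + 41 + 14 + 11 + 19 + 16 + 9 = 225 non-beech planks altogether.
After those, each further plank must be beech, so 225 + 8 = 233 draws guarantee 8 beech planks.

233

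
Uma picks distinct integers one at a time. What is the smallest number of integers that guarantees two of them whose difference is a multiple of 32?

Integers whose pairwise differences are multiples of 32 are exactly those sharing a remainder mod 32. By the pigeonhole principle, the 32 residue classes mod 32 are the pigeonholes.
With 32 integers one could put 1 in each residue class and have no class reach 2.
The 33rd integer pushes some class to 2, so 32·1 + 1 = 33.

33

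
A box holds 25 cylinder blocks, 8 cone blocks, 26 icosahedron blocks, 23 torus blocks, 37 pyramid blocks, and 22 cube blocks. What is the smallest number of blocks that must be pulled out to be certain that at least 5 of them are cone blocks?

In the worst case for collecting cone blocks, every non-cone block comes out first.
There are 25 + 26 + 23 + 37 + 22 = 133 non-cone blocks altogether.
After those, each further block must be cone, so 133 + 5 = 138 draws guarantee 5 cone blocks.

138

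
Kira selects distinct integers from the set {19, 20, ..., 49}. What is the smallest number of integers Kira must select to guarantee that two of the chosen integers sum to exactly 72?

A set avoiding the sum 72 can contain at most one of each pair {x, 72−x}, plus the 5 elements whose complement lies outside the range or equal to its own complement.
The integers 19, …, 36 (18 of them) are such a set: any two sum to at least 19+20 = 39 and at most 35+36 = 71 < 72.
Any 19th integer completes one of the 13 pairs, so 19 choices force a sum of 72.

19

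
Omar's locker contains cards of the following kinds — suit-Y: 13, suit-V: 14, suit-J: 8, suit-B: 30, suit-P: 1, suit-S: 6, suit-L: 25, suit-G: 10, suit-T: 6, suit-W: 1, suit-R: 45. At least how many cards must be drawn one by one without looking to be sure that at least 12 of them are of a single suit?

Put each drawn card into a box by suit. The largest draw with every box below 12 takes min(count, 11) from each suit; suits with fewer than 11 contribute all they have.
Σ min(cᵢ, 11) = 11 + 11 + 8 + 11 + 1 + 6 + 11 + 10 + 6 + 1 + 11 = 87.
Draw number 87 + 1 = 88 must push one box to 12.

88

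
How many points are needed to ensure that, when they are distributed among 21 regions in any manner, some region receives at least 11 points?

211

With 210 points one could put exactly 10 in each of the 21 regions, and no region would reach 11.
One more point must land in a region that already has 10, giving it 11.
So 21 × 10 + 1 = 211 points are required.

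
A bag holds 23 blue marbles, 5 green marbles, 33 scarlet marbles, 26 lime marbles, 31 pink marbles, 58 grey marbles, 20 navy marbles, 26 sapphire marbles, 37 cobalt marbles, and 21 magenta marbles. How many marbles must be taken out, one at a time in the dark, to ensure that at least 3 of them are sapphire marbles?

In the worst case for collecting sapphire marbles, every non-sapphire marble comes out first.
There are 23 + 5 + 33 + 26 + 31 + 58 + 20 + 37 + 21 = 254 non-sapphire marbles altogether.
After those, each further marble must be sapphire, so 254 + 3 = 257 draws guarantee 3 sapphire marbles.

257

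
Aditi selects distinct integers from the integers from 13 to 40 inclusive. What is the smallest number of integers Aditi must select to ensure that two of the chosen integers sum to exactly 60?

19

Group the elements by complementary pair {x, 60−x}: {20,40}, {21,39}, {22,38}, …, giving 10 two-element pairs; the single value 30 (it cannot pair with itself since the integers are distinct); and 7 integers whose partner 60−x falls outside [13,40].
Treating each of those 18 groups as a pigeonhole, one can pick one integer per group — 18 integers — with no two summing to 60.
The 19th integer lands in an occupied pair, forcing a sum of 60.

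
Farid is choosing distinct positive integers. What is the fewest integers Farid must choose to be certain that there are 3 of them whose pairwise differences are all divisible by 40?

Integers whose pairwise differences are multiples of 40 are exactly those sharing a remainder mod 40. By pigeonhole, the 40 residue classes mod 40 are the pigeonholes.
With 80 integers one could put 2 in each residue class and have no class reach 3.
The 81st integer pushes some class to 3, so 40·2 + 1 = 81.

81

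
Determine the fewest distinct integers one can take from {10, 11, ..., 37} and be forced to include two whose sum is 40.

Two chosen integers sum to 40 exactly when both halves of some pair {x, 40−x} with 10 ≤ x ≤ 40−x ≤ 30 are chosen — 10 such pairs.
The remaining 8 elements (those with no distinct partner in range) can never complete a 40-sum, so the worst case takes all of them and one from each pair: 8 + 10 = 18.
By the pigeonhole principle, the 19th integer has to be the second member of some pair, so 18 + 1 = 19.

19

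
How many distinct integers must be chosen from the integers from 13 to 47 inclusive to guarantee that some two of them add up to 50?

Two chosen integers sum to 50 exactly when both halves of some pair {x, 50−x} with 13 ≤ x ≤ 50−x ≤ 37 are chosen — 12 such pairs.
The remaining 11 elements (those with no distinct partner in range) can never complete a 50-sum, so the worst case takes all of them and one from each pair: 11 + 12 = 23.
By pigeonhole, the 24th integer has to be the second member of some pair, so 23 + 1 = 24.

24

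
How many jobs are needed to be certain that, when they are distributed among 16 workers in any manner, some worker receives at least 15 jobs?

With 224 jobs one could put exactly 14 in each of the 16 workers, and no worker would reach 15.
By pigeonhole, one more job must land in a worker that already has 14, giving it 15.
So 16 × 14 + 1 = 225 jobs are required.

225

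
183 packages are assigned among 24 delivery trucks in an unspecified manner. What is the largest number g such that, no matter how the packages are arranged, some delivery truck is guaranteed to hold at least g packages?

8

The 24 delivery trucks are the holes and the 183 packages are the pigeons.
If every delivery truck held at most 7 packages, the total would be at most 24 × 7 = 168, which is less than 183.
So some delivery truck holds at least ⌈183/24⌉ = 8 packages.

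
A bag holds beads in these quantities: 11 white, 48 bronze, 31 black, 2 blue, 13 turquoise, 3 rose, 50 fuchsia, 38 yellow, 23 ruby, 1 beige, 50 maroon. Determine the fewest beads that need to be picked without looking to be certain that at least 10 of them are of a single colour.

An adversary could hand out at most 9 beads per colour (blue, rose, beige run out sooner): 9 + 9 + 9 + 2 + 9 + 3 + 9 + 9 + 9 + 1 + 9 = 78 beads and still no colour has 10.
By pigeonhole, one more bead lands in a colour already at 9, so 79 draws are enough and 78 are not.

79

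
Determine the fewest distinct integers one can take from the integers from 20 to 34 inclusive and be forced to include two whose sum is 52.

Two chosen integers sum to 52 exactly when both halves of some pair {x, 52−x} with 20 ≤ x ≤ 52−x ≤ 32 are chosen — 6 such pairs.
The remaining 3 elements (those with no distinct partner in range) can never complete a 52-sum, so the worst case takes all of them and one from each pair: 3 + 6 = 9.
By the pigeonhole principle, the 10th integer has to be the second member of some pair, so 9 + 1 = 10.

10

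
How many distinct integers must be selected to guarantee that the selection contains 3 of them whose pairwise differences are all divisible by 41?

Integers whose pairwise differences are multiples of 41 are exactly those sharing a remainder mod 41. The 41 residue classes mod 41 are the pigeonholes.
With 82 integers one could put 2 in each residue class and have no class reach 3.
The 83rd integer pushes some class to 3, so 41·2 + 1 = 83.

83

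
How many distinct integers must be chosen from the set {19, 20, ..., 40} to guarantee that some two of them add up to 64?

15

A set avoiding the sum 64 can contain at most one of each pair {x, 64−x}, plus the 6 elements whose complement lies outside the range or equal to its own complement.
The integers 19, …, 32 (14 of them) are such a set: any two sum to at least 19+20 = 39 and at most 31+32 = 63 < 64.
Pigeonhole: any 15th integer completes one of the 8 pairs, so 15 choices force a sum of 64.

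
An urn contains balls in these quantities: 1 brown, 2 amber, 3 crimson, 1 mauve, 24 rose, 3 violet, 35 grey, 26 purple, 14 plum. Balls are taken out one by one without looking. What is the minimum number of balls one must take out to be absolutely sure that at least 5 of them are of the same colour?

By the pigeonhole principle, put each drawn ball into a box by colour. The largest draw with every box below 5 takes min(count, 4) from each colour; colours with fewer than 4 contribute all they have.
Σ min(cᵢ, 4) = 1 + 2 + 3 + 1 + 4 + 3 + 4 + 4 + 4 = 26.
Draw number 26 + 1 = 27 must push one box to 5.

27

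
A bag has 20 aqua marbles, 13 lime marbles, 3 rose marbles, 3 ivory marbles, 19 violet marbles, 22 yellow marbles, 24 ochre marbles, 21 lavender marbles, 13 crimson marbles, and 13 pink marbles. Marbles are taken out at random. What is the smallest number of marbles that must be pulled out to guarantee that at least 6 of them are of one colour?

By pigeonhole, the 10 colours are the holes; the marbles drawn are the pigeons.
To avoid 6 of any one colour, the worst case takes at most 5 of each colour, or every marble of a colour that has fewer than 5.
That gives 5 + 5 + 3 + 3 + 5 + 5 + 5 + 5 + 5 + 5 = 46 marbles with no colour reaching 6.
The next marble forces some colour to 6, so 46 + 1 = 47.

47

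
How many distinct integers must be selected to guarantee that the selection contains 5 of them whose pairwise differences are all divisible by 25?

Integers whose pairwise differences are multiples of 25 are exactly those sharing a remainder mod 25. The 25 residue classes mod 25 are the pigeonholes.
With 100 integers one could put 4 in each residue class and have no class reach 5.
The 101st integer pushes some class to 5, so 25·4 + 1 = 101.

101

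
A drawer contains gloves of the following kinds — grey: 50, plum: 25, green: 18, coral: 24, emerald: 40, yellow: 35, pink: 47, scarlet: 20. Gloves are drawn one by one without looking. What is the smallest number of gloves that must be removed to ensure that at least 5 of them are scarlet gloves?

244

In the worst case for collecting scarlet gloves, every non-scarlet glove comes out first.
There are 50 + 25 + 18 + 24 + 40 + 35 + 47 = 239 non-scarlet gloves altogether.
After those, each further glove must be scarlet, so 239 + 5 = 244 draws guarantee 5 scarlet gloves.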